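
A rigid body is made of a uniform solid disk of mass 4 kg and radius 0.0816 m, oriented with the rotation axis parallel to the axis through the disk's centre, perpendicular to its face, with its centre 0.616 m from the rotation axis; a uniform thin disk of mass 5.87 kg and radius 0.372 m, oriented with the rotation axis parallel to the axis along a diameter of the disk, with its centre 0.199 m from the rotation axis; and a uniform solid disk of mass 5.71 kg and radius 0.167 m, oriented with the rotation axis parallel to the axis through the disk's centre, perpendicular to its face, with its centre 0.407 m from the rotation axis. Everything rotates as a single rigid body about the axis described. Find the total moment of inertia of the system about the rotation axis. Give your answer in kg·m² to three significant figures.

2.99

Solid disk: I_cm = (1/2)MR² = (1/2)(4)(0.0816)² = 0.013317 kg·m²; centre at d = 0.616 m, so I = I_cm + Md² gives I = 0.013317 + (4)(0.616)² = 1.5311 kg·m².
Thin disk: I_cm = (1/4)MR² = (1/4)(5.87)(0.372)² = 0.20308 kg·m²; centre at d = 0.199 m, so I = I_cm + Md² gives I = 0.20308 + (5.87)(0.199)² = 0.43554 kg·m².
Solid disk: I_cm = (1/2)MR² = (1/2)(5.71)(0.167)² = 0.079623 kg·m²; centre at d = 0.407 m, so I = I_cm + Md² gives I = 0.079623 + (5.71)(0.407)² = 1.0255 kg·m².
Total I = 1.5311 + 0.43554 + 1.0255 = 2.9922 kg·m².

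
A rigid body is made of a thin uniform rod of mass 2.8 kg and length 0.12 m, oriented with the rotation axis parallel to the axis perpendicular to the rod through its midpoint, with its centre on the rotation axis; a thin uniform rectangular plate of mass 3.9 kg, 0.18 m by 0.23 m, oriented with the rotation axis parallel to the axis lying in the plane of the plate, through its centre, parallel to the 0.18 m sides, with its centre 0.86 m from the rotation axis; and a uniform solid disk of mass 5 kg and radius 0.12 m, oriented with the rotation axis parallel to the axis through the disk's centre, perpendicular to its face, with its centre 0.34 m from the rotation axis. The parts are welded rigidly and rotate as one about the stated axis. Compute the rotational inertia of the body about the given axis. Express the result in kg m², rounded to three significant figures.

Thin rod: I_cm = (1/12)ML² = (1/12)(2.8)(0.12)² = 0.00336 kg m²; axis through the centre, so I = 0.00336 kg m².
Rectangular plate: I_cm = (1/12)Mb² = (1/12)(3.9)(0.23)² = 0.017192 kg m²; centre at d = 0.86 m, so I = I_cm + Md² gives I = 0.017192 + (3.9)(0.86)² = 2.9016 kg m².
Solid disk: I_cm = (1/2)MR² = (1/2)(5)(0.12)² = 0.036 kg m²; centre at d = 0.34 m, so I = I_cm + Md² gives I = 0.036 + (5)(0.34)² = 0.614 kg m².
Total I = 0.00336 + 2.9016 + 0.614 = 3.519 kg m².

3.52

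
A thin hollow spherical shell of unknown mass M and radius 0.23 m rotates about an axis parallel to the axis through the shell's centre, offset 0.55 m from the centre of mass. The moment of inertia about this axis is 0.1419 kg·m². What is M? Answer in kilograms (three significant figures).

I = I_cm + Md² = (2/3)MR² + Md² = M·[0.666667·(0.23)² + (0.55)²] = M·0.33777.
So M = 0.1419 / 0.33777 = 0.42011 kg.

0.420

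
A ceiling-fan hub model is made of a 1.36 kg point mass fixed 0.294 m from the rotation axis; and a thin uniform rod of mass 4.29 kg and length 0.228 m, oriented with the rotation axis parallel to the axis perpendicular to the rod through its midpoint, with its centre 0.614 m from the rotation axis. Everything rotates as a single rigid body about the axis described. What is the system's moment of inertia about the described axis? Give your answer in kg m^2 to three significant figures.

1.75

Point mass: I_cm = 0; centre at d = 0.294 m, so I = I_cm + Md² gives I = 0 + (1.36)(0.294)² = 0.11755 kg m^2.
Thin rod: I_cm = (1/12)ML² = (1/12)(4.29)(0.228)² = 0.018584 kg m^2; centre at d = 0.614 m, so I = I_cm + Md² gives I = 0.018584 + (4.29)(0.614)² = 1.6359 kg m^2.
Total I = 0.11755 + 1.6359 = 1.7535 kg m^2.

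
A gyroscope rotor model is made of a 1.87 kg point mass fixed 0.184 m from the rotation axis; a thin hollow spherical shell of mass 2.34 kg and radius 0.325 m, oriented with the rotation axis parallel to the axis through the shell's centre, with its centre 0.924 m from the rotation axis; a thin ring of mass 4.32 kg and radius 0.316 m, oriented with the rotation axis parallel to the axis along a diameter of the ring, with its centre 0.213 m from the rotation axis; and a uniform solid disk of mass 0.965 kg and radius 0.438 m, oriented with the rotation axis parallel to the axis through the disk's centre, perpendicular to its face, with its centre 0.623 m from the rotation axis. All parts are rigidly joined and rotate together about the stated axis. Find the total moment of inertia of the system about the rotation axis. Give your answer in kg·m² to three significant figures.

3.10

Point mass: I_cm = 0; centre at d = 0.184 m, so I = I_cm + Md² gives I = 0 + (1.87)(0.184)² = 0.063311 kg·m².
Spherical shell: I_cm = (2/3)MR² = (2/3)(2.34)(0.325)² = 0.16478 kg·m²; centre at d = 0.924 m, so I = I_cm + Md² gives I = 0.16478 + (2.34)(0.924)² = 2.1626 kg·m².
Thin ring: I_cm = (1/2)MR² = (1/2)(4.32)(0.316)² = 0.21569 kg·m²; centre at d = 0.213 m, so I = I_cm + Md² gives I = 0.21569 + (4.32)(0.213)² = 0.41168 kg·m².
Solid disk: I_cm = (1/2)MR² = (1/2)(0.965)(0.438)² = 0.092565 kg·m²; centre at d = 0.623 m, so I = I_cm + Md² gives I = 0.092565 + (0.965)(0.623)² = 0.46711 kg·m².
Total I = 0.063311 + 2.1626 + 0.41168 + 0.46711 = 3.1047 kg·m².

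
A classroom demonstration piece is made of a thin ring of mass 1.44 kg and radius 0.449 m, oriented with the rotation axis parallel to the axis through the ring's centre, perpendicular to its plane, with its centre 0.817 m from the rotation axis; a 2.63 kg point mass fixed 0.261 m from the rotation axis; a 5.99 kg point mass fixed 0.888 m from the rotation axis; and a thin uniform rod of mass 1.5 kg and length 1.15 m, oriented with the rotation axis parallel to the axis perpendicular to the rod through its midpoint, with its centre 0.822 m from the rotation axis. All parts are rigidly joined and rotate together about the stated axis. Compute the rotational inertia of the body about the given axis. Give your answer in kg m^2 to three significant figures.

Thin ring: I_cm = MR² = (1.44)(0.449)² = 0.29031 kg m^2; centre at d = 0.817 m, so the parallel axis theorem gives I = 0.29031 + (1.44)(0.817)² = 1.2515 kg m^2.
Point mass: I_cm = 0; centre at d = 0.261 m, so the parallel axis theorem gives I = 0 + (2.63)(0.261)² = 0.17916 kg m^2.
Point mass: I_cm = 0; centre at d = 0.888 m, so the parallel axis theorem gives I = 0 + (5.99)(0.888)² = 4.7234 kg m^2.
Thin rod: I_cm = (1/12)ML² = (1/12)(1.5)(1.15)² = 0.16531 kg m^2; centre at d = 0.822 m, so the parallel axis theorem gives I = 0.16531 + (1.5)(0.822)² = 1.1788 kg m^2.
Total I = 1.2515 + 0.17916 + 4.7234 + 1.1788 = 7.3329 kg m^2.

7.33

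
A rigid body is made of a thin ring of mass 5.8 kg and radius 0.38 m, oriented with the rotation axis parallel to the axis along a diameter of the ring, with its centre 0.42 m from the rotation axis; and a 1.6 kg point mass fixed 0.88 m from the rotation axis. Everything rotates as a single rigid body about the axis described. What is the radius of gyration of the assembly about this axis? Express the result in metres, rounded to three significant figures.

Thin ring: I_cm = (1/2)MR² = (1/2)(5.8)(0.38)² = 0.41876 kg·m²; centre at d = 0.42 m, so the parallel axis theorem gives I = 0.41876 + (5.8)(0.42)² = 1.4419 kg·m².
Point mass: I_cm = 0; centre at d = 0.88 m, so the parallel axis theorem gives I = 0 + (1.6)(0.88)² = 1.239 kg·m².
Total I = 2.6809 kg·m²; total mass M = 7.4 kg.
k = √(I/M) = √(2.6809/7.4) = 0.6019 m.

0.602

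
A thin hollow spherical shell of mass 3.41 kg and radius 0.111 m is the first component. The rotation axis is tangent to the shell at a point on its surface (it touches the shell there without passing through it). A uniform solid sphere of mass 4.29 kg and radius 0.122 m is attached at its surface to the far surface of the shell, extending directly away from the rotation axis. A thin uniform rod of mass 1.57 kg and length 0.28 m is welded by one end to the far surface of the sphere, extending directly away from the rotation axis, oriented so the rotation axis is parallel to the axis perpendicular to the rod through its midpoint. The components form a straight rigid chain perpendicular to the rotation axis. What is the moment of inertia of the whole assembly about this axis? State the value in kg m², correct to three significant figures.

1.19

Spherical shell: I_cm = (2/3)MR² = (2/3)(3.41)(0.111)² = 0.02801 kg m²; centre at d = 0.111 m, so I = I_cm + Md² gives I = 0.02801 + (3.41)(0.111)² = 0.070024 kg m².
Solid sphere: I_cm = (2/5)MR² = (2/5)(4.29)(0.122)² = 0.025541 kg m²; centre at d = 0.111 + 0.111 + 0.122 = 0.344 m, so I = I_cm + Md² gives I = 0.025541 + (4.29)(0.344)² = 0.5332 kg m².
Thin rod: I_cm = (1/12)ML² = (1/12)(1.57)(0.28)² = 0.010257 kg m²; centre at d = 0.111 + 0.111 + 0.122 + 0.122 + 0.14 = 0.606 m, so I = I_cm + Md² gives I = 0.010257 + (1.57)(0.606)² = 0.58682 kg m².
Total I = 0.070024 + 0.5332 + 0.58682 = 1.19 kg m².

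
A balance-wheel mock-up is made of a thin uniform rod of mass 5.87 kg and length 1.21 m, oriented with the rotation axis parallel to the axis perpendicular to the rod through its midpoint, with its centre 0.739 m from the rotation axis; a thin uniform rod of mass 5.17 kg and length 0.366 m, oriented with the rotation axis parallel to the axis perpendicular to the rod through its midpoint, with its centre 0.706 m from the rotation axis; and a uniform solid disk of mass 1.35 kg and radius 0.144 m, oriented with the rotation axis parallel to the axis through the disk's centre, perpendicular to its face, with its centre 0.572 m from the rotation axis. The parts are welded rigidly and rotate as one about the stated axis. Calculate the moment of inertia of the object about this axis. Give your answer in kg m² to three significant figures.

7.01

Thin rod: I_cm = (1/12)ML² = (1/12)(5.87)(1.21)² = 0.71619 kg m²; centre at d = 0.739 m, so the parallel axis theorem gives I = 0.71619 + (5.87)(0.739)² = 3.9219 kg m².
Thin rod: I_cm = (1/12)ML² = (1/12)(5.17)(0.366)² = 0.057713 kg m²; centre at d = 0.706 m, so the parallel axis theorem gives I = 0.057713 + (5.17)(0.706)² = 2.6346 kg m².
Solid disk: I_cm = (1/2)MR² = (1/2)(1.35)(0.144)² = 0.013997 kg m²; centre at d = 0.572 m, so the parallel axis theorem gives I = 0.013997 + (1.35)(0.572)² = 0.4557 kg m².
Total I = 3.9219 + 2.6346 + 0.4557 = 7.0122 kg m².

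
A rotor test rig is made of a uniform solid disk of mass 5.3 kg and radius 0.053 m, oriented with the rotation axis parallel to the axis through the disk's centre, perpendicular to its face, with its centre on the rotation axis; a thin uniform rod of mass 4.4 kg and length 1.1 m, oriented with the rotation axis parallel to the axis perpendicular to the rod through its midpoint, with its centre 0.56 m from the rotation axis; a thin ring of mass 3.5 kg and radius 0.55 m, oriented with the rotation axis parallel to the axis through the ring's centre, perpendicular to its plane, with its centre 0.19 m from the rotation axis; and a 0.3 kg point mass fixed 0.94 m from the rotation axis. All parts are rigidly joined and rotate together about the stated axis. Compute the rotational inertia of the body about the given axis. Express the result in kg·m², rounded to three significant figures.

Solid disk: I_cm = (1/2)MR² = (1/2)(5.3)(0.053)² = 0.0074438 kg·m²; axis through the centre, so I = 0.0074438 kg·m².
Thin rod: I_cm = (1/12)ML² = (1/12)(4.4)(1.1)² = 0.44367 kg·m²; centre at d = 0.56 m, so the parallel axis theorem gives I = 0.44367 + (4.4)(0.56)² = 1.8235 kg·m².
Thin ring: I_cm = MR² = (3.5)(0.55)² = 1.0588 kg·m²; centre at d = 0.19 m, so the parallel axis theorem gives I = 1.0588 + (3.5)(0.19)² = 1.1851 kg·m².
Point mass: I_cm = 0; centre at d = 0.94 m, so the parallel axis theorem gives I = 0 + (0.3)(0.94)² = 0.26508 kg·m².
Total I = 0.0074438 + 1.8235 + 1.1851 + 0.26508 = 3.2811 kg·m².

3.28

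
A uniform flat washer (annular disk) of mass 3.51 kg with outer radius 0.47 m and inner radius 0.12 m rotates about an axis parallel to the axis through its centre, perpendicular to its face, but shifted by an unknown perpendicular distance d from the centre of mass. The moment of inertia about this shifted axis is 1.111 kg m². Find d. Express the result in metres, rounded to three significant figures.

0.446

About the centre-of-mass axis, I_cm = (1/2)M(R²+r²) = (1/2)(3.51)[(0.47)² + (0.12)²] = 0.41295 kg m².
Parallel axis theorem: I = I_cm + Md², so Md² = 1.111 − 0.41295 = 0.69805 kg m².
d = √(0.69805 / 3.51) = 0.44595 m.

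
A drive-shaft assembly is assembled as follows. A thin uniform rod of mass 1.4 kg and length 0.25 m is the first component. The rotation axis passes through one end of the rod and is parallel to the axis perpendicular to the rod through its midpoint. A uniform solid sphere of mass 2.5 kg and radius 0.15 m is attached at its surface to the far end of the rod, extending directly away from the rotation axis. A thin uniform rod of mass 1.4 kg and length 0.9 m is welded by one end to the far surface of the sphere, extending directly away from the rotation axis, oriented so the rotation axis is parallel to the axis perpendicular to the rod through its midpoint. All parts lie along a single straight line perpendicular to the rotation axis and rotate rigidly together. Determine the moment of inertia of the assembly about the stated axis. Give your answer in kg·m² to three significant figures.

Thin rod: I_cm = (1/12)ML² = (1/12)(1.4)(0.25)² = 0.0072917 kg·m²; centre at d = 0.125 m, so the parallel axis theorem gives I = 0.0072917 + (1.4)(0.125)² = 0.029167 kg·m².
Solid sphere: I_cm = (2/5)MR² = (2/5)(2.5)(0.15)² = 0.0225 kg·m²; centre at d = 0.125 + 0.125 + 0.15 = 0.4 m, so the parallel axis theorem gives I = 0.0225 + (2.5)(0.4)² = 0.4225 kg·m².
Thin rod: I_cm = (1/12)ML² = (1/12)(1.4)(0.9)² = 0.0945 kg·m²; centre at d = 0.125 + 0.125 + 0.15 + 0.15 + 0.45 = 1 m, so the parallel axis theorem gives I = 0.0945 + (1.4)(1)² = 1.4945 kg·m².
Total I = 0.029167 + 0.4225 + 1.4945 = 1.9462 kg·m².

1.95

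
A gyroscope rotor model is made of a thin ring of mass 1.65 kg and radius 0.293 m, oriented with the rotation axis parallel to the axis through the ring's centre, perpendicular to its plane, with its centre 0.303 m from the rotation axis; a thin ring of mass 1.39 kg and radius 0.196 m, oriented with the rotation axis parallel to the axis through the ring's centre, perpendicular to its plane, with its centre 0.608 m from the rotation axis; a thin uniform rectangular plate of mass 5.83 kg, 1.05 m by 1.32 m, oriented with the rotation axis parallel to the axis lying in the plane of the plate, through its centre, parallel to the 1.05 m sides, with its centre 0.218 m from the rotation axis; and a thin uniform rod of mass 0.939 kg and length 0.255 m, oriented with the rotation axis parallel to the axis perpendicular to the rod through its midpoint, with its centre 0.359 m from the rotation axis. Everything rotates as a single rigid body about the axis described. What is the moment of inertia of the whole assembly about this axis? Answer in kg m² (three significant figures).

2.11

Thin ring: I_cm = MR² = (1.65)(0.293)² = 0.14165 kg m²; centre at d = 0.303 m, so I = I_cm + Md² gives I = 0.14165 + (1.65)(0.303)² = 0.29314 kg m².
Thin ring: I_cm = MR² = (1.39)(0.196)² = 0.053398 kg m²; centre at d = 0.608 m, so I = I_cm + Md² gives I = 0.053398 + (1.39)(0.608)² = 0.56723 kg m².
Rectangular plate: I_cm = (1/12)Mb² = (1/12)(5.83)(1.32)² = 0.84652 kg m²; centre at d = 0.218 m, so I = I_cm + Md² gives I = 0.84652 + (5.83)(0.218)² = 1.1236 kg m².
Thin rod: I_cm = (1/12)ML² = (1/12)(0.939)(0.255)² = 0.0050882 kg m²; centre at d = 0.359 m, so I = I_cm + Md² gives I = 0.0050882 + (0.939)(0.359)² = 0.12611 kg m².
Total I = 0.29314 + 0.56723 + 1.1236 + 0.12611 = 2.1101 kg m².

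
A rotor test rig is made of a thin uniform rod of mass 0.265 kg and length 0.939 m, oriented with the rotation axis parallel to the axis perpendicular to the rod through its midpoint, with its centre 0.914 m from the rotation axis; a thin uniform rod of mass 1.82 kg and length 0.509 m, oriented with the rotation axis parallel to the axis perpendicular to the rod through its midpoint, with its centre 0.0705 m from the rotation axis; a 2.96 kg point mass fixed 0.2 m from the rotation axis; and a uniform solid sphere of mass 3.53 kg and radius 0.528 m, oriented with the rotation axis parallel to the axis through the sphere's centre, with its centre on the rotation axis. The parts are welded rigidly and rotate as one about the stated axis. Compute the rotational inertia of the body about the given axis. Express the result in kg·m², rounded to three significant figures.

0.801

Thin rod: I_cm = (1/12)ML² = (1/12)(0.265)(0.939)² = 0.019471 kg·m²; centre at d = 0.914 m, so the parallel axis theorem gives I = 0.019471 + (0.265)(0.914)² = 0.24085 kg·m².
Thin rod: I_cm = (1/12)ML² = (1/12)(1.82)(0.509)² = 0.039294 kg·m²; centre at d = 0.0705 m, so the parallel axis theorem gives I = 0.039294 + (1.82)(0.0705)² = 0.04834 kg·m².
Point mass: I_cm = 0; centre at d = 0.2 m, so the parallel axis theorem gives I = 0 + (2.96)(0.2)² = 0.1184 kg·m².
Solid sphere: I_cm = (2/5)MR² = (2/5)(3.53)(0.528)² = 0.39364 kg·m²; axis through the centre, so I = 0.39364 kg·m².
Total I = 0.24085 + 0.04834 + 0.1184 + 0.39364 = 0.80123 kg·m².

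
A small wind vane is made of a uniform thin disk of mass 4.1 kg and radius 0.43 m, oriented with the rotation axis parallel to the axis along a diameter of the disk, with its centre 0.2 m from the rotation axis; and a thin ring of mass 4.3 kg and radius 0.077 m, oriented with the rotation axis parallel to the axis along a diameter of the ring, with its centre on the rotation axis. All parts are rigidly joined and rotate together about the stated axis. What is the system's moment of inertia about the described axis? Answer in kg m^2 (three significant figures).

Thin disk: I_cm = (1/4)MR² = (1/4)(4.1)(0.43)² = 0.18952 kg m^2; centre at d = 0.2 m, so I = I_cm + Md² gives I = 0.18952 + (4.1)(0.2)² = 0.35352 kg m^2.
Thin ring: I_cm = (1/2)MR² = (1/2)(4.3)(0.077)² = 0.012747 kg m^2; axis through the centre, so I = 0.012747 kg m^2.
Total I = 0.35352 + 0.012747 = 0.36627 kg m^2.

0.366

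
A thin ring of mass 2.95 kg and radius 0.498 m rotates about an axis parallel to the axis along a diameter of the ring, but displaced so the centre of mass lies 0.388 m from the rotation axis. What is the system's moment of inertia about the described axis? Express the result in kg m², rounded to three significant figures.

0.810

I_cm = (1/2)MR² = (1/2)(2.95)(0.498)² = 0.36581 kg m²; centre at d = 0.388 m, so I = I_cm + Md² gives I = 0.36581 + (2.95)(0.388)² = 0.80991 kg m².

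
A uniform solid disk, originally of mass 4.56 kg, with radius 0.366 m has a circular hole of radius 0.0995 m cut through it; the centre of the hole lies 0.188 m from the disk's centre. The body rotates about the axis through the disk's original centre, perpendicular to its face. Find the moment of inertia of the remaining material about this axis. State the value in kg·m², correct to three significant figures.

Unpierced body about its centre: I₀ = (1/2)MR² = (1/2)(4.56)(0.366)² = 0.30542 kg·m².
The removed disk has mass m = M·(r/R)² = (4.56)(0.0995/0.366)² = 0.33701 kg (same uniform areal density).
Its moment of inertia about the rotation axis (parallel-axis theorem): I_hole = (1/2)mr² + md² = (1/2)(0.33701)(0.0995)² + (0.33701)(0.188)² = 0.01358 kg·m².
Treating the hole as negative mass, I = I₀ − I_hole = 0.30542 − 0.01358 = 0.29184 kg·m².

0.292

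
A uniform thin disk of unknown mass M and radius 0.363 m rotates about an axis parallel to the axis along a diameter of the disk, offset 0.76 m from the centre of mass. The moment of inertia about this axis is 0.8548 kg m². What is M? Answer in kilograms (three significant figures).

1.40

I = I_cm + Md² = (1/4)MR² + Md² = M·[0.25·(0.363)² + (0.76)²] = M·0.61054.
So M = 0.8548 / 0.61054 = 1.4001 kg.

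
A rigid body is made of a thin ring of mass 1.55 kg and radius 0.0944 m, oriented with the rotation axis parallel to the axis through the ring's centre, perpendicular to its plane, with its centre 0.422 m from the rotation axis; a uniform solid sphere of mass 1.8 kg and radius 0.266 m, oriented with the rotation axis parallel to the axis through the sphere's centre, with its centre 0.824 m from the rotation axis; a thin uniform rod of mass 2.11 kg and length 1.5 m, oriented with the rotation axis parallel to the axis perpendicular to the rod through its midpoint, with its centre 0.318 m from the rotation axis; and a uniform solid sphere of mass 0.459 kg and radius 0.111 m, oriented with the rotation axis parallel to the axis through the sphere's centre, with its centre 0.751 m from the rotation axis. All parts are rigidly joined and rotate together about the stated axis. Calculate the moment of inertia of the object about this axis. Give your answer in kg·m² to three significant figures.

Thin ring: I_cm = MR² = (1.55)(0.0944)² = 0.013813 kg·m²; centre at d = 0.422 m, so I = I_cm + Md² gives I = 0.013813 + (1.55)(0.422)² = 0.28984 kg·m².
Solid sphere: I_cm = (2/5)MR² = (2/5)(1.8)(0.266)² = 0.050944 kg·m²; centre at d = 0.824 m, so I = I_cm + Md² gives I = 0.050944 + (1.8)(0.824)² = 1.2731 kg·m².
Thin rod: I_cm = (1/12)ML² = (1/12)(2.11)(1.5)² = 0.39562 kg·m²; centre at d = 0.318 m, so I = I_cm + Md² gives I = 0.39562 + (2.11)(0.318)² = 0.609 kg·m².
Solid sphere: I_cm = (2/5)MR² = (2/5)(0.459)(0.111)² = 0.0022621 kg·m²; centre at d = 0.751 m, so I = I_cm + Md² gives I = 0.0022621 + (0.459)(0.751)² = 0.26114 kg·m².
Total I = 0.28984 + 1.2731 + 0.609 + 0.26114 = 2.4331 kg·m².

2.43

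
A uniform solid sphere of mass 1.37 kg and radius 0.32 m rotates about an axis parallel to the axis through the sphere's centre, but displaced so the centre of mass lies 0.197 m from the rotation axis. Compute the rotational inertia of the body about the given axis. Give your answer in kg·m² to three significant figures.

0.109

I_cm = (2/5)MR² = (2/5)(1.37)(0.32)² = 0.056115 kg·m²; centre at d = 0.197 m, so I = I_cm + Md² gives I = 0.056115 + (1.37)(0.197)² = 0.10928 kg·m².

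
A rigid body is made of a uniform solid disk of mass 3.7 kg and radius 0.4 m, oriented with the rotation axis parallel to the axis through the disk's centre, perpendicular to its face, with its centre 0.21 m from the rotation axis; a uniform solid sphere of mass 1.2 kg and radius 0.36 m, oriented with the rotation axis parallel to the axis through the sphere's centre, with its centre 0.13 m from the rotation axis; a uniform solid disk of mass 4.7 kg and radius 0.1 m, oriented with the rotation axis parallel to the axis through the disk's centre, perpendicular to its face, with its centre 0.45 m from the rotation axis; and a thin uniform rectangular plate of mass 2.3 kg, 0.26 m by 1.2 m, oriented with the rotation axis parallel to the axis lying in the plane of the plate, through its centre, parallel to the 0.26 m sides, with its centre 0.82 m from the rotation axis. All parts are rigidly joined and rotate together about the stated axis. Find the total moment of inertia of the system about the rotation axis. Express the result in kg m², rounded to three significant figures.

Solid disk: I_cm = (1/2)MR² = (1/2)(3.7)(0.4)² = 0.296 kg m²; centre at d = 0.21 m, so I = I_cm + Md² gives I = 0.296 + (3.7)(0.21)² = 0.45917 kg m².
Solid sphere: I_cm = (2/5)MR² = (2/5)(1.2)(0.36)² = 0.062208 kg m²; centre at d = 0.13 m, so I = I_cm + Md² gives I = 0.062208 + (1.2)(0.13)² = 0.082488 kg m².
Solid disk: I_cm = (1/2)MR² = (1/2)(4.7)(0.1)² = 0.0235 kg m²; centre at d = 0.45 m, so I = I_cm + Md² gives I = 0.0235 + (4.7)(0.45)² = 0.97525 kg m².
Rectangular plate: I_cm = (1/12)Mb² = (1/12)(2.3)(1.2)² = 0.276 kg m²; centre at d = 0.82 m, so I = I_cm + Md² gives I = 0.276 + (2.3)(0.82)² = 1.8225 kg m².
Total I = 0.45917 + 0.082488 + 0.97525 + 1.8225 = 3.3394 kg m².

3.34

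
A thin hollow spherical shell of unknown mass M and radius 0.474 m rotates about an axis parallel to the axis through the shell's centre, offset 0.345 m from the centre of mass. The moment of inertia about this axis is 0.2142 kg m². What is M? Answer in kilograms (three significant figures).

0.797

I = I_cm + Md² = (2/3)MR² + Md² = M·[0.666667·(0.474)² + (0.345)²] = M·0.26881.
So M = 0.2142 / 0.26881 = 0.79685 kg.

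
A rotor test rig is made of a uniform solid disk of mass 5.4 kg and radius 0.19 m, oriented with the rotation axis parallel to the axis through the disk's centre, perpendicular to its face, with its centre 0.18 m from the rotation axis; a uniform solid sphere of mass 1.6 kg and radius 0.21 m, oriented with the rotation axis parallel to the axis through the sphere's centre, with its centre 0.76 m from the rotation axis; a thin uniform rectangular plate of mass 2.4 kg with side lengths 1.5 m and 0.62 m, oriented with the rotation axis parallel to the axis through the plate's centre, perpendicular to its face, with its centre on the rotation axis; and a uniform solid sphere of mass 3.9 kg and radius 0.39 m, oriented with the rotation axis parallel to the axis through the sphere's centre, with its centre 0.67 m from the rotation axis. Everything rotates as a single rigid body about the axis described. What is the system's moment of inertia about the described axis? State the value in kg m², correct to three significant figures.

Solid disk: I_cm = (1/2)MR² = (1/2)(5.4)(0.19)² = 0.09747 kg m²; centre at d = 0.18 m, so the parallel axis theorem gives I = 0.09747 + (5.4)(0.18)² = 0.27243 kg m².
Solid sphere: I_cm = (2/5)MR² = (2/5)(1.6)(0.21)² = 0.028224 kg m²; centre at d = 0.76 m, so the parallel axis theorem gives I = 0.028224 + (1.6)(0.76)² = 0.95238 kg m².
Rectangular plate: I_cm = (1/12)M(a²+b²) = (1/12)(2.4)[(1.5)² + (0.62)²] = 0.52688 kg m²; axis through the centre, so I = 0.52688 kg m².
Solid sphere: I_cm = (2/5)MR² = (2/5)(3.9)(0.39)² = 0.23728 kg m²; centre at d = 0.67 m, so the parallel axis theorem gives I = 0.23728 + (3.9)(0.67)² = 1.988 kg m².
Total I = 0.27243 + 0.95238 + 0.52688 + 1.988 = 3.7397 kg m².

3.74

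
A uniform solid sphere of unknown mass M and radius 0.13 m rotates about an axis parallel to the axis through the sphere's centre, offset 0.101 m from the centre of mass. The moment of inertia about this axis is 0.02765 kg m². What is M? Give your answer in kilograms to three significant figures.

I = I_cm + Md² = (2/5)MR² + Md² = M·[0.4·(0.13)² + (0.101)²] = M·0.016961.
So M = 0.02765 / 0.016961 = 1.6302 kg.

1.63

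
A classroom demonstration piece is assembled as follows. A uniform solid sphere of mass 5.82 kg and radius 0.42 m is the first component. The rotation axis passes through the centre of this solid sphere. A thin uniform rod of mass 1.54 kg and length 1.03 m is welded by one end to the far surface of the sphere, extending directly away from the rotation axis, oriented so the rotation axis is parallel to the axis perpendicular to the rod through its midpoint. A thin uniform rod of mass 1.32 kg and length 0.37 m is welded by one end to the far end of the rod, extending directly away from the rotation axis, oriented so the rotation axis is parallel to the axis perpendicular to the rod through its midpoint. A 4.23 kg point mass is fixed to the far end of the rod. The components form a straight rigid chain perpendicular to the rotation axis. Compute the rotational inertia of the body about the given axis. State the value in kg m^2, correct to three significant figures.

Solid sphere: I_cm = (2/5)MR² = (2/5)(5.82)(0.42)² = 0.41066 kg m^2; axis through the centre, so I = 0.41066 kg m^2.
Thin rod: I_cm = (1/12)ML² = (1/12)(1.54)(1.03)² = 0.13615 kg m^2; centre at d = 0.42 + 0.515 = 0.935 m, so I = I_cm + Md² gives I = 0.13615 + (1.54)(0.935)² = 1.4825 kg m^2.
Thin rod: I_cm = (1/12)ML² = (1/12)(1.32)(0.37)² = 0.015059 kg m^2; centre at d = 0.42 + 0.515 + 0.515 + 0.185 = 1.635 m, so I = I_cm + Md² gives I = 0.015059 + (1.32)(1.635)² = 3.5437 kg m^2.
Point mass: I_cm = 0; centre at d = 0.42 + 0.515 + 0.515 + 0.185 + 0.185 = 1.82 m, so I = I_cm + Md² gives I = 0 + (4.23)(1.82)² = 14.011 kg m^2.
Total I = 0.41066 + 1.4825 + 3.5437 + 14.011 = 19.448 kg m^2.

19.4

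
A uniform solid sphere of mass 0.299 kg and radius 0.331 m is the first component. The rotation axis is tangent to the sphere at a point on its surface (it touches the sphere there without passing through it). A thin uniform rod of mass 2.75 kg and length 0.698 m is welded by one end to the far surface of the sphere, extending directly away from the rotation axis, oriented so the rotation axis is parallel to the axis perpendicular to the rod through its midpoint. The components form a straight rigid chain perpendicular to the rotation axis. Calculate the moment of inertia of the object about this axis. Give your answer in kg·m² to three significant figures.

Solid sphere: I_cm = (2/5)MR² = (2/5)(0.299)(0.331)² = 0.013103 kg·m²; centre at d = 0.331 m, so the parallel axis theorem gives I = 0.013103 + (0.299)(0.331)² = 0.045862 kg·m².
Thin rod: I_cm = (1/12)ML² = (1/12)(2.75)(0.698)² = 0.11165 kg·m²; centre at d = 0.331 + 0.331 + 0.349 = 1.011 m, so the parallel axis theorem gives I = 0.11165 + (2.75)(1.011)² = 2.9225 kg·m².
Total I = 0.045862 + 2.9225 = 2.9683 kg·m².

2.97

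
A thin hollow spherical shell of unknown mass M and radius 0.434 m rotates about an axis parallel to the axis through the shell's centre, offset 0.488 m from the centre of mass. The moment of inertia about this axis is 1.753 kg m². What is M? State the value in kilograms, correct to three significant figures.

4.82

I = I_cm + Md² = (2/3)MR² + Md² = M·[0.666667·(0.434)² + (0.488)²] = M·0.36371.
So M = 1.753 / 0.36371 = 4.8197 kg.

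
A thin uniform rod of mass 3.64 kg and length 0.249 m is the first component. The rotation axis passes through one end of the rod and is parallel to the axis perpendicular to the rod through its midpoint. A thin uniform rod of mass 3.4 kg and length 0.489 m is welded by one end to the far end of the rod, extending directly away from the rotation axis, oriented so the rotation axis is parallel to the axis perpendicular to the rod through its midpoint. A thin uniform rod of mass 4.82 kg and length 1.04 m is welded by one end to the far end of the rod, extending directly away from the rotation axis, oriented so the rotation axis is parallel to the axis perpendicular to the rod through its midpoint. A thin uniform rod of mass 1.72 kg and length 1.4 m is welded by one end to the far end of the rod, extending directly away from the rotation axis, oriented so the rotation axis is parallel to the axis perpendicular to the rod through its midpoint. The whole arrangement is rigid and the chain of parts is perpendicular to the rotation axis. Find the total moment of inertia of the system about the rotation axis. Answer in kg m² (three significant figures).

19.9

Thin rod: I_cm = (1/12)ML² = (1/12)(3.64)(0.249)² = 0.018807 kg m²; centre at d = 0.1245 m, so the parallel axis theorem gives I = 0.018807 + (3.64)(0.1245)² = 0.075228 kg m².
Thin rod: I_cm = (1/12)ML² = (1/12)(3.4)(0.489)² = 0.067751 kg m²; centre at d = 0.1245 + 0.1245 + 0.2445 = 0.4935 m, so the parallel axis theorem gives I = 0.067751 + (3.4)(0.4935)² = 0.89579 kg m².
Thin rod: I_cm = (1/12)ML² = (1/12)(4.82)(1.04)² = 0.43444 kg m²; centre at d = 0.1245 + 0.1245 + 0.2445 + 0.2445 + 0.52 = 1.258 m, so the parallel axis theorem gives I = 0.43444 + (4.82)(1.258)² = 8.0624 kg m².
Thin rod: I_cm = (1/12)ML² = (1/12)(1.72)(1.4)² = 0.28093 kg m²; centre at d = 0.1245 + 0.1245 + 0.2445 + 0.2445 + 0.52 + 0.52 + 0.7 = 2.478 m, so the parallel axis theorem gives I = 0.28093 + (1.72)(2.478)² = 10.843 kg m².
Total I = 0.075228 + 0.89579 + 8.0624 + 10.843 = 19.876 kg m².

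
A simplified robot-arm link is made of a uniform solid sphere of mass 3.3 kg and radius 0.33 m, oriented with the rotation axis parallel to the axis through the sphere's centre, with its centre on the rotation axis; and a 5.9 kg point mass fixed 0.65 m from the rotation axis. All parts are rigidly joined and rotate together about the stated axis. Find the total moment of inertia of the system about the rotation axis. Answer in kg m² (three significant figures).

Solid sphere: I_cm = (2/5)MR² = (2/5)(3.3)(0.33)² = 0.14375 kg m²; axis through the centre, so I = 0.14375 kg m².
Point mass: I_cm = 0; centre at d = 0.65 m, so I = I_cm + Md² gives I = 0 + (5.9)(0.65)² = 2.4928 kg m².
Total I = 0.14375 + 2.4928 = 2.6365 kg m².

2.64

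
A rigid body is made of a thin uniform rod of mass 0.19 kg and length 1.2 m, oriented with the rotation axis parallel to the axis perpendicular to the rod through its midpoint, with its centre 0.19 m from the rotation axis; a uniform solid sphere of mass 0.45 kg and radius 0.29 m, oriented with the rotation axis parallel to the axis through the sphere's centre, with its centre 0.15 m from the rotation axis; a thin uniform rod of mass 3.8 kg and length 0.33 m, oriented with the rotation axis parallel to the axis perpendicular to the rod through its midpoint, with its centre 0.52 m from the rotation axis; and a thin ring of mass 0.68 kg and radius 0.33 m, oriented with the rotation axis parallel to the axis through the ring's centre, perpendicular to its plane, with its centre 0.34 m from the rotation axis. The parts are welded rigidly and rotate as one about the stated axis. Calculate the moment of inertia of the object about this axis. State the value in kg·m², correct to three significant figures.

1.27

Thin rod: I_cm = (1/12)ML² = (1/12)(0.19)(1.2)² = 0.0228 kg·m²; centre at d = 0.19 m, so I = I_cm + Md² gives I = 0.0228 + (0.19)(0.19)² = 0.029659 kg·m².
Solid sphere: I_cm = (2/5)MR² = (2/5)(0.45)(0.29)² = 0.015138 kg·m²; centre at d = 0.15 m, so I = I_cm + Md² gives I = 0.015138 + (0.45)(0.15)² = 0.025263 kg·m².
Thin rod: I_cm = (1/12)ML² = (1/12)(3.8)(0.33)² = 0.034485 kg·m²; centre at d = 0.52 m, so I = I_cm + Md² gives I = 0.034485 + (3.8)(0.52)² = 1.062 kg·m².
Thin ring: I_cm = MR² = (0.68)(0.33)² = 0.074052 kg·m²; centre at d = 0.34 m, so I = I_cm + Md² gives I = 0.074052 + (0.68)(0.34)² = 0.15266 kg·m².
Total I = 0.029659 + 0.025263 + 1.062 + 0.15266 = 1.2696 kg·m².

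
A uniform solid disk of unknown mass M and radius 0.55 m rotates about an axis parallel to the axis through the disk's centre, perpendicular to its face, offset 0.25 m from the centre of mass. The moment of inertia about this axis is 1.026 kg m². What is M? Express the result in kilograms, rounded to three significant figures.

4.80

I = I_cm + Md² = (1/2)MR² + Md² = M·[0.5·(0.55)² + (0.25)²] = M·0.21375.
So M = 1.026 / 0.21375 = 4.8 kg.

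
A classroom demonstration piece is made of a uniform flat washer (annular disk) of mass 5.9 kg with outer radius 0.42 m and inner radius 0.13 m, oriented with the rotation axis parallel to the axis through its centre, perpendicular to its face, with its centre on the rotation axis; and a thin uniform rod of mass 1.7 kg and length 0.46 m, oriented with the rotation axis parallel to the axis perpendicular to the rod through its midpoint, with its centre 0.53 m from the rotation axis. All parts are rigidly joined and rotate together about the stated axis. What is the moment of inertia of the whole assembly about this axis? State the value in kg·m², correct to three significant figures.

1.08

Annular disk: I_cm = (1/2)M(R²+r²) = (1/2)(5.9)[(0.42)² + (0.13)²] = 0.57023 kg·m²; axis through the centre, so I = 0.57023 kg·m².
Thin rod: I_cm = (1/12)ML² = (1/12)(1.7)(0.46)² = 0.029977 kg·m²; centre at d = 0.53 m, so I = I_cm + Md² gives I = 0.029977 + (1.7)(0.53)² = 0.50751 kg·m².
Total I = 0.57023 + 0.50751 = 1.0777 kg·m².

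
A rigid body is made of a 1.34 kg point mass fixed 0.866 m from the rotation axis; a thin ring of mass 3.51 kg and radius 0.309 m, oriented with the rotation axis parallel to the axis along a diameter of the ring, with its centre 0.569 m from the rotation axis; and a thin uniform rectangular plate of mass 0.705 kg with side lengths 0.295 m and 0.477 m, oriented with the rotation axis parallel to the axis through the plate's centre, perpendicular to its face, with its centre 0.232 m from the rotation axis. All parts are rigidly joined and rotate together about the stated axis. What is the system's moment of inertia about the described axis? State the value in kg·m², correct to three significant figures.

2.37

Point mass: I_cm = 0; centre at d = 0.866 m, so I = I_cm + Md² gives I = 0 + (1.34)(0.866)² = 1.0049 kg·m².
Thin ring: I_cm = (1/2)MR² = (1/2)(3.51)(0.309)² = 0.16757 kg·m²; centre at d = 0.569 m, so I = I_cm + Md² gives I = 0.16757 + (3.51)(0.569)² = 1.304 kg·m².
Rectangular plate: I_cm = (1/12)M(a²+b²) = (1/12)(0.705)[(0.295)² + (0.477)²] = 0.01848 kg·m²; centre at d = 0.232 m, so I = I_cm + Md² gives I = 0.01848 + (0.705)(0.232)² = 0.056426 kg·m².
Total I = 1.0049 + 1.304 + 0.056426 = 2.3653 kg·m².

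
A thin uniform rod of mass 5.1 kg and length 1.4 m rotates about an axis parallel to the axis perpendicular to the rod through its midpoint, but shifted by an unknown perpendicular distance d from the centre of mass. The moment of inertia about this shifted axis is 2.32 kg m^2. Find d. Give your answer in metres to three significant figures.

About the centre-of-mass axis, I_cm = (1/12)ML² = (1/12)(5.1)(1.4)² = 0.833 kg m^2.
Parallel axis theorem: I = I_cm + Md², so Md² = 2.32 − 0.833 = 1.487 kg m^2.
d = √(1.487 / 5.1) = 0.53997 m.

0.540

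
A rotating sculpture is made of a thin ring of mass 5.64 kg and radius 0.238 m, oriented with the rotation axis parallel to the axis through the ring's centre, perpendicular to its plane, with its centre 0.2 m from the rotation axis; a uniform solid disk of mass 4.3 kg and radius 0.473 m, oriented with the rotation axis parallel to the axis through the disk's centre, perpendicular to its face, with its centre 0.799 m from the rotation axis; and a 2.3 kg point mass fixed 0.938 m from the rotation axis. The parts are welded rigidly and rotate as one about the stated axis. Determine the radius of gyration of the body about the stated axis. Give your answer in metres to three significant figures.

Thin ring: I_cm = MR² = (5.64)(0.238)² = 0.31947 kg m²; centre at d = 0.2 m, so I = I_cm + Md² gives I = 0.31947 + (5.64)(0.2)² = 0.54507 kg m².
Solid disk: I_cm = (1/2)MR² = (1/2)(4.3)(0.473)² = 0.48102 kg m²; centre at d = 0.799 m, so I = I_cm + Md² gives I = 0.48102 + (4.3)(0.799)² = 3.2261 kg m².
Point mass: I_cm = 0; centre at d = 0.938 m, so I = I_cm + Md² gives I = 0 + (2.3)(0.938)² = 2.0236 kg m².
Total I = 5.7949 kg m²; total mass M = 12.24 kg.
k = √(I/M) = √(5.7949/12.24) = 0.68807 m.

0.688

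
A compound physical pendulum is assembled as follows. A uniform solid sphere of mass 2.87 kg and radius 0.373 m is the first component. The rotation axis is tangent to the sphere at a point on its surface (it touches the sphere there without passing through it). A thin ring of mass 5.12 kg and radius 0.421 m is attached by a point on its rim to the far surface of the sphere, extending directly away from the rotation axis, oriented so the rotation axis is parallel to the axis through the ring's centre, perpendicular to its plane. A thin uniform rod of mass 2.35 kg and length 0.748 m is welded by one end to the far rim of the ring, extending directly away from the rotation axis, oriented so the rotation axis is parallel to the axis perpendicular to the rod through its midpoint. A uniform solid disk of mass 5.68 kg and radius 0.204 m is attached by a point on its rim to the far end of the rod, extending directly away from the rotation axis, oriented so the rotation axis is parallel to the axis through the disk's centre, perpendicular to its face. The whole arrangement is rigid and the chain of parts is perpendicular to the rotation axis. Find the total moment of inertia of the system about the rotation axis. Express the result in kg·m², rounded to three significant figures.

Solid sphere: I_cm = (2/5)MR² = (2/5)(2.87)(0.373)² = 0.15972 kg·m²; centre at d = 0.373 m, so the parallel axis theorem gives I = 0.15972 + (2.87)(0.373)² = 0.55902 kg·m².
Thin ring: I_cm = MR² = (5.12)(0.421)² = 0.90747 kg·m²; centre at d = 0.373 + 0.373 + 0.421 = 1.167 m, so the parallel axis theorem gives I = 0.90747 + (5.12)(1.167)² = 7.8803 kg·m².
Thin rod: I_cm = (1/12)ML² = (1/12)(2.35)(0.748)² = 0.10957 kg·m²; centre at d = 0.373 + 0.373 + 0.421 + 0.421 + 0.374 = 1.962 m, so the parallel axis theorem gives I = 0.10957 + (2.35)(1.962)² = 9.1558 kg·m².
Solid disk: I_cm = (1/2)MR² = (1/2)(5.68)(0.204)² = 0.11819 kg·m²; centre at d = 0.373 + 0.373 + 0.421 + 0.421 + 0.374 + 0.374 + 0.204 = 2.54 m, so the parallel axis theorem gives I = 0.11819 + (5.68)(2.54)² = 36.763 kg·m².
Total I = 0.55902 + 7.8803 + 9.1558 + 36.763 = 54.358 kg·m².

54.4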